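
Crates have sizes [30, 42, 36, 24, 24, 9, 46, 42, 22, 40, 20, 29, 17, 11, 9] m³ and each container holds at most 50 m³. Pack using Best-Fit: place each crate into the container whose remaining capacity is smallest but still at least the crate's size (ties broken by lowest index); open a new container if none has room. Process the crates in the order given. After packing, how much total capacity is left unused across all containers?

Put 30 m³ in container 1; 20 m³ remain.
Put 42 m³ in container 2; 8 m³ remain.
Put 36 m³ in container 3; 14 m³ remain.
Put 24 m³ in container 4; 26 m³ remain.
Put 24 m³ in container 4; 2 m³ remain.
Put 9 m³ in container 3; 5 m³ remain.
Put 46 m³ in container 5; 4 m³ remain.
Put 42 m³ in container 6; 8 m³ remain.
Put 22 m³ in container 7; 28 m³ remain.
Put 40 m³ in container 8; 10 m³ remain.
Put 20 m³ in container 1; 0 m³ remain.
Put 29 m³ in container 9; 21 m³ remain.
Put 17 m³ in container 9; 4 m³ remain.
Put 11 m³ in container 7; 17 m³ remain.
Put 9 m³ in container 8; 1 m³ remain.
9 containers × 50 m³ = 450 m³; used 401 m³; unused 49 m³.

49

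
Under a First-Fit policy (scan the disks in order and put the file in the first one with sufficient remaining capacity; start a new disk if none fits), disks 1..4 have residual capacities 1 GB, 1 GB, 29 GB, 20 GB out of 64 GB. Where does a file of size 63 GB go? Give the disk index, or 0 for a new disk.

No disk has ≥ 63 GB free, so a new disk is opened.

0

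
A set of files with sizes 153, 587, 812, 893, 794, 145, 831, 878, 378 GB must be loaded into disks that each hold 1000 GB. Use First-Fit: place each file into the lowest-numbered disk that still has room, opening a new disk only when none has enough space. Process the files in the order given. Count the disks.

7

disk 1: place 153 GB, 847 GB left
disk 1: place 587 GB, 260 GB left
disk 2: place 812 GB, 188 GB left
disk 3: place 893 GB, 107 GB left
disk 4: place 794 GB, 206 GB left
disk 1: place 145 GB, 115 GB left
disk 5: place 831 GB, 169 GB left
disk 6: place 878 GB, 122 GB left
disk 7: place 378 GB, 622 GB left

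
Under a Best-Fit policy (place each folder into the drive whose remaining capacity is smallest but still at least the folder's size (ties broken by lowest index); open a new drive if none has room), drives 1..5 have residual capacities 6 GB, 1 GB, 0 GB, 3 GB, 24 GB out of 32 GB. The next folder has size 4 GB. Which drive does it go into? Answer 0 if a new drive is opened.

Drives with room: drive 1 (6 GB), drive 5 (24 GB).
Tightest fit is drive 1 with 6 GB free.

1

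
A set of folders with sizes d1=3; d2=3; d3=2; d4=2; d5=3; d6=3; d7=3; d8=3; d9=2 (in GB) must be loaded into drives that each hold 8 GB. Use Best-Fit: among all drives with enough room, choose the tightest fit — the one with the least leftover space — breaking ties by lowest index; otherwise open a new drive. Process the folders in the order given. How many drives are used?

Put d1 (3 GB) in drive 1; 5 GB remain.
Put d2 (3 GB) in drive 1; 2 GB remain.
Put d3 (2 GB) in drive 1; 0 GB remain.
Put d4 (2 GB) in drive 2; 6 GB remain.
Put d5 (3 GB) in drive 2; 3 GB remain.
Put d6 (3 GB) in drive 2; 0 GB remain.
Put d7 (3 GB) in drive 3; 5 GB remain.
Put d8 (3 GB) in drive 3; 2 GB remain.
Put d9 (2 GB) in drive 3; 0 GB remain.

3 drives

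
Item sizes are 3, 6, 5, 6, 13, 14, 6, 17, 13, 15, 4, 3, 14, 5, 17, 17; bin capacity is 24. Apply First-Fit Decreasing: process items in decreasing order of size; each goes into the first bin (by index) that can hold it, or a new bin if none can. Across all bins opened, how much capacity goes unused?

Sorted descending: 17, 17, 17, 15, 14, 14, 13, 13, 6, 6, 6, 5, 5, 4, 3, 3.
17 → bin 1 (remaining 7)
17 → bin 2 (remaining 7)
17 → bin 3 (remaining 7)
15 → bin 4 (remaining 9)
14 → bin 5 (remaining 10)
14 → bin 6 (remaining 10)
13 → bin 7 (remaining 11)
13 → bin 8 (remaining 11)
6 → bin 1 (remaining 1)
6 → bin 2 (remaining 1)
6 → bin 3 (remaining 1)
5 → bin 4 (remaining 4)
5 → bin 5 (remaining 5)
4 → bin 4 (remaining 0)
3 → bin 5 (remaining 2)
3 → bin 6 (remaining 7)
8 bins × 24 = 192; used 158; unused 34.

34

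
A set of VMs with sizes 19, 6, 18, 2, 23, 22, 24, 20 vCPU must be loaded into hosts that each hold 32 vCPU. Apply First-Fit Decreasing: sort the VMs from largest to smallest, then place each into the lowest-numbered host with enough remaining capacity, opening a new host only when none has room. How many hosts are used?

Sorted descending: 24, 23, 22, 20, 19, 18, 6, 2.
Put 24 vCPU in host 1; 8 vCPU remain.
Put 23 vCPU in host 2; 9 vCPU remain.
Put 22 vCPU in host 3; 10 vCPU remain.
Put 20 vCPU in host 4; 12 vCPU remain.
Put 19 vCPU in host 5; 13 vCPU remain.
Put 18 vCPU in host 6; 14 vCPU remain.
Put 6 vCPU in host 1; 2 vCPU remain.
Put 2 vCPU in host 1; 0 vCPU remain.

6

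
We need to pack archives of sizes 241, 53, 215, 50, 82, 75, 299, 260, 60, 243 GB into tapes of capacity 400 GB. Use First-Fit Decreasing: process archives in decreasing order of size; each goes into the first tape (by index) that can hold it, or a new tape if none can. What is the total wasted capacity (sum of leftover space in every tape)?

Sorted descending: 299, 260, 243, 241, 215, 82, 75, 60, 53, 50.
Put 299 GB in tape 1; 101 GB remain.
Put 260 GB in tape 2; 140 GB remain.
Put 243 GB in tape 3; 157 GB remain.
Put 241 GB in tape 4; 159 GB remain.
Put 215 GB in tape 5; 185 GB remain.
Put 82 GB in tape 1; 19 GB remain.
Put 75 GB in tape 2; 65 GB remain.
Put 60 GB in tape 2; 5 GB remain.
Put 53 GB in tape 3; 104 GB remain.
Put 50 GB in tape 3; 54 GB remain.
5 tapes × 400 GB = 2000 GB; used 1578 GB; unused 422 GB.

422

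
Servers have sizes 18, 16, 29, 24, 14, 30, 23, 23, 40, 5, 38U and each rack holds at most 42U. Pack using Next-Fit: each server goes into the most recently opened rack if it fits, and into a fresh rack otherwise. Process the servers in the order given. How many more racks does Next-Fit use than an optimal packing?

Next-Fit: [18,16] [29] [24,14] [30] [23] [23] [40] [5] [38] → 9 racks.
Total size 260U; any packing needs at least ⌈260/42⌉ = 7 racks.
An optimal packing achieves that bound: [40] [38] [30,5] [29] [24,18] [23,16] [23,14] → 7 racks.
Excess: 9 − 7 = 2.

2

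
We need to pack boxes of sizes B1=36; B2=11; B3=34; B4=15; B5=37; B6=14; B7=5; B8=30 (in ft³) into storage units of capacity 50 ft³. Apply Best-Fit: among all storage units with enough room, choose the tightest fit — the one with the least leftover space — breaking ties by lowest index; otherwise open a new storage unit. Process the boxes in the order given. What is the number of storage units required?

storage unit 1: place B1 (36 ft³), 14 ft³ left
storage unit 1: place B2 (11 ft³), 3 ft³ left
storage unit 2: place B3 (34 ft³), 16 ft³ left
storage unit 2: place B4 (15 ft³), 1 ft³ left
storage unit 3: place B5 (37 ft³), 13 ft³ left
storage unit 4: place B6 (14 ft³), 36 ft³ left
storage unit 3: place B7 (5 ft³), 8 ft³ left
storage unit 4: place B8 (30 ft³), 6 ft³ left

4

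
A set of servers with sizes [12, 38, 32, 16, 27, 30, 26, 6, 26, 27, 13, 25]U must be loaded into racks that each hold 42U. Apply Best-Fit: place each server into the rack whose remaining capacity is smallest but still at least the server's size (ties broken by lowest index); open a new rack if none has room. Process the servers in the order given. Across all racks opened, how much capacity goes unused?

100

12U → rack 1 (remaining 30U)
38U → rack 2 (remaining 4U)
32U → rack 3 (remaining 10U)
16U → rack 1 (remaining 14U)
27U → rack 4 (remaining 15U)
30U → rack 5 (remaining 12U)
26U → rack 6 (remaining 16U)
6U → rack 3 (remaining 4U)
26U → rack 7 (remaining 16U)
27U → rack 8 (remaining 15U)
13U → rack 1 (remaining 1U)
25U → rack 9 (remaining 17U)
9 racks × 42U = 378U; used 278U; unused 100U.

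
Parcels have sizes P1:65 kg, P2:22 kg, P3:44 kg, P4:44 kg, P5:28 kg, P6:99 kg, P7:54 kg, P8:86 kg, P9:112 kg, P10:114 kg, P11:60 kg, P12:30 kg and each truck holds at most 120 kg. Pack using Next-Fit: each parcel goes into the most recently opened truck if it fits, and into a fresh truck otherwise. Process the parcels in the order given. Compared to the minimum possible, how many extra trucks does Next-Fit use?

Next-Fit: [65,22] [44,44,28] [99] [54] [86] [112] [114] [60,30] → 8 trucks.
Total size 758 kg; any packing needs at least ⌈758/120⌉ = 7 trucks.
An optimal packing achieves that bound: [114] [112] [99] [86,30] [65,54] [60,44] [44,28,22] → 7 trucks.
Excess: 8 − 7 = 1.

1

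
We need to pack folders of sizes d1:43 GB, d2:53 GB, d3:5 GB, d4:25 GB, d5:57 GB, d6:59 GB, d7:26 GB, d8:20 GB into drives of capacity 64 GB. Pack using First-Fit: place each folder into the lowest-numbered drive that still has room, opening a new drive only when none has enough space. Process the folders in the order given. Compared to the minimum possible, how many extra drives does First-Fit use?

1

First-Fit: [43,5] [53] [25,26] [57] [59] [20] → 6 drives.
Total size 288 GB; any packing needs at least ⌈288/64⌉ = 5 drives.
An optimal packing achieves that bound: [59,5] [57] [53] [43,20] [26,25] → 5 drives.
Excess: 6 − 5 = 1.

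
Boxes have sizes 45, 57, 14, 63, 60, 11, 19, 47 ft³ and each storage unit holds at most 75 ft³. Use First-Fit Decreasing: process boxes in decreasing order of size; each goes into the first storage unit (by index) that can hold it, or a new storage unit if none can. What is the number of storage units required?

5 storage units

Sorted descending: 63, 60, 57, 47, 45, 19, 14, 11.
Put 63 ft³ in storage unit 1; 12 ft³ remain.
Put 60 ft³ in storage unit 2; 15 ft³ remain.
Put 57 ft³ in storage unit 3; 18 ft³ remain.
Put 47 ft³ in storage unit 4; 28 ft³ remain.
Put 45 ft³ in storage unit 5; 30 ft³ remain.
Put 19 ft³ in storage unit 4; 9 ft³ remain.
Put 14 ft³ in storage unit 2; 1 ft³ remain.
Put 11 ft³ in storage unit 1; 1 ft³ remain.
Final storage units: [63,11] [60,14] [57] [47,19] [45].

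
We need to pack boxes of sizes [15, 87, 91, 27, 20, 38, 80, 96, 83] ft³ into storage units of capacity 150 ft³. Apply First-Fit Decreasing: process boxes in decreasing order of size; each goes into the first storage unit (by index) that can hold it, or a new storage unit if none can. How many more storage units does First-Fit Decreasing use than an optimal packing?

First-Fit Decreasing: [96,38,15] [91,27,20] [87] [83] [80] → 5 storage units.
5 boxes exceed 75 ft³ (half the capacity), and no two of those can share a storage unit, so at least 5 storage units are needed.
So 5 is already optimal.

0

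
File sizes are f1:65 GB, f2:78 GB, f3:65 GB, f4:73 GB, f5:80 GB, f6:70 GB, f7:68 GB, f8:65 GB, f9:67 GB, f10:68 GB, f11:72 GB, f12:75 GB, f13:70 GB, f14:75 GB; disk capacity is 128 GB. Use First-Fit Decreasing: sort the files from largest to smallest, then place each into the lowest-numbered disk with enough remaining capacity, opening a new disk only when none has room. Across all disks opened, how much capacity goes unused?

801

Sorted descending: 80, 78, 75, 75, 73, 72, 70, 70, 68, 68, 67, 65, 65, 65.
Put 80 GB in disk 1; 48 GB remain.
Put 78 GB in disk 2; 50 GB remain.
Put 75 GB in disk 3; 53 GB remain.
Put 75 GB in disk 4; 53 GB remain.
Put 73 GB in disk 5; 55 GB remain.
Put 72 GB in disk 6; 56 GB remain.
Put 70 GB in disk 7; 58 GB remain.
Put 70 GB in disk 8; 58 GB remain.
Put 68 GB in disk 9; 60 GB remain.
Put 68 GB in disk 10; 60 GB remain.
Put 67 GB in disk 11; 61 GB remain.
Put 65 GB in disk 12; 63 GB remain.
Put 65 GB in disk 13; 63 GB remain.
Put 65 GB in disk 14; 63 GB remain.
14 disks × 128 GB = 1792 GB; used 991 GB; unused 801 GB.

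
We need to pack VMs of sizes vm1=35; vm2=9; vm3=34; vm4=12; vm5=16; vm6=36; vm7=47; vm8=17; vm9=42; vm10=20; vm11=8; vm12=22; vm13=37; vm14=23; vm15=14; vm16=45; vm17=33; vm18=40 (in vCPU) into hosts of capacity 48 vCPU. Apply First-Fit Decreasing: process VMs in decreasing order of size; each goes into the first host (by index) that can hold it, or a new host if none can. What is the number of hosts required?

Sorted descending: 47, 45, 42, 40, 37, 36, 35, 34, 33, 23, 22, 20, 17, 16, 14, 12, 9, 8.
47 vCPU → host 1 (remaining 1 vCPU)
45 vCPU → host 2 (remaining 3 vCPU)
42 vCPU → host 3 (remaining 6 vCPU)
40 vCPU → host 4 (remaining 8 vCPU)
37 vCPU → host 5 (remaining 11 vCPU)
36 vCPU → host 6 (remaining 12 vCPU)
35 vCPU → host 7 (remaining 13 vCPU)
34 vCPU → host 8 (remaining 14 vCPU)
33 vCPU → host 9 (remaining 15 vCPU)
23 vCPU → host 10 (remaining 25 vCPU)
22 vCPU → host 10 (remaining 3 vCPU)
20 vCPU → host 11 (remaining 28 vCPU)
17 vCPU → host 11 (remaining 11 vCPU)
16 vCPU → host 12 (remaining 32 vCPU)
14 vCPU → host 8 (remaining 0 vCPU)
12 vCPU → host 6 (remaining 0 vCPU)
9 vCPU → host 5 (remaining 2 vCPU)
8 vCPU → host 4 (remaining 0 vCPU)
Final hosts: [47] [45] [42] [40,8] [37,9] [36,12] [35] [34,14] [33] [23,22] [20,17] [16].

12 hosts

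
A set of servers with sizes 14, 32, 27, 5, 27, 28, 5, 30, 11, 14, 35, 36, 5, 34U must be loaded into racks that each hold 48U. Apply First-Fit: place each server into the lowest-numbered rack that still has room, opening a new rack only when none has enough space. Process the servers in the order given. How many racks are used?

8

Put 14U in rack 1; 34U remain.
Put 32U in rack 1; 2U remain.
Put 27U in rack 2; 21U remain.
Put 5U in rack 2; 16U remain.
Put 27U in rack 3; 21U remain.
Put 28U in rack 4; 20U remain.
Put 5U in rack 2; 11U remain.
Put 30U in rack 5; 18U remain.
Put 11U in rack 2; 0U remain.
Put 14U in rack 3; 7U remain.
Put 35U in rack 6; 13U remain.
Put 36U in rack 7; 12U remain.
Put 5U in rack 3; 2U remain.
Put 34U in rack 8; 14U remain.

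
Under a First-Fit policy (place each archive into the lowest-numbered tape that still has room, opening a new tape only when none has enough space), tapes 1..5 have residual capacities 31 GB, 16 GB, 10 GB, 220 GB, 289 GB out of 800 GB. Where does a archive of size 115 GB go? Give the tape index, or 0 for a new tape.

Tapes with room: tape 4 (220 GB), tape 5 (289 GB).
The first with room is tape 4.

4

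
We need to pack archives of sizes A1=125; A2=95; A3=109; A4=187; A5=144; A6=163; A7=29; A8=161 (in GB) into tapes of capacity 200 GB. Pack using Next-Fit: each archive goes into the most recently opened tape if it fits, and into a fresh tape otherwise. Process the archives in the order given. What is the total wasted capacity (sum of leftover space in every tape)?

387

Put A1 (125 GB) in tape 1; 75 GB remain.
Put A2 (95 GB) in tape 2; 105 GB remain.
Put A3 (109 GB) in tape 3; 91 GB remain.
Put A4 (187 GB) in tape 4; 13 GB remain.
Put A5 (144 GB) in tape 5; 56 GB remain.
Put A6 (163 GB) in tape 6; 37 GB remain.
Put A7 (29 GB) in tape 6; 8 GB remain.
Put A8 (161 GB) in tape 7; 39 GB remain.
7 tapes × 200 GB = 1400 GB; used 1013 GB; unused 387 GB.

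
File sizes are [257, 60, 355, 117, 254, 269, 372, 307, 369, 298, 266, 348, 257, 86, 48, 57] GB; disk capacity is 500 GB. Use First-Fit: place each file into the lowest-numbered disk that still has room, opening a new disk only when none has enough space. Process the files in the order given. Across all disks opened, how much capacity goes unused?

1780

disk 1: place 257 GB, 243 GB left
disk 1: place 60 GB, 183 GB left
disk 2: place 355 GB, 145 GB left
disk 1: place 117 GB, 66 GB left
disk 3: place 254 GB, 246 GB left
disk 4: place 269 GB, 231 GB left
disk 5: place 372 GB, 128 GB left
disk 6: place 307 GB, 193 GB left
disk 7: place 369 GB, 131 GB left
disk 8: place 298 GB, 202 GB left
disk 9: place 266 GB, 234 GB left
disk 10: place 348 GB, 152 GB left
disk 11: place 257 GB, 243 GB left
disk 2: place 86 GB, 59 GB left
disk 1: place 48 GB, 18 GB left
disk 2: place 57 GB, 2 GB left
11 disks × 500 GB = 5500 GB; used 3720 GB; unused 1780 GB.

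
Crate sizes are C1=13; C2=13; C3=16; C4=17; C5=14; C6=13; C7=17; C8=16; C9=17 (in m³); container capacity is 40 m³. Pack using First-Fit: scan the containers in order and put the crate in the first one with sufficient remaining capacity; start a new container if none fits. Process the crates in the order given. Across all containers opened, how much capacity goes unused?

C1 (13 m³) → container 1 (remaining 27 m³)
C2 (13 m³) → container 1 (remaining 14 m³)
C3 (16 m³) → container 2 (remaining 24 m³)
C4 (17 m³) → container 2 (remaining 7 m³)
C5 (14 m³) → container 1 (remaining 0 m³)
C6 (13 m³) → container 3 (remaining 27 m³)
C7 (17 m³) → container 3 (remaining 10 m³)
C8 (16 m³) → container 4 (remaining 24 m³)
C9 (17 m³) → container 4 (remaining 7 m³)
4 containers × 40 m³ = 160 m³; used 136 m³; unused 24 m³.

24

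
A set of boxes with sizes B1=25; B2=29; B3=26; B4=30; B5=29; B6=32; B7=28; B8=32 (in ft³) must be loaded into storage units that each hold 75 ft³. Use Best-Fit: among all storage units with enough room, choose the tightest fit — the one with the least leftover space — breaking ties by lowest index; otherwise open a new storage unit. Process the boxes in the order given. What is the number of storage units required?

4

B1 (25 ft³) → storage unit 1 (remaining 50 ft³)
B2 (29 ft³) → storage unit 1 (remaining 21 ft³)
B3 (26 ft³) → storage unit 2 (remaining 49 ft³)
B4 (30 ft³) → storage unit 2 (remaining 19 ft³)
B5 (29 ft³) → storage unit 3 (remaining 46 ft³)
B6 (32 ft³) → storage unit 3 (remaining 14 ft³)
B7 (28 ft³) → storage unit 4 (remaining 47 ft³)
B8 (32 ft³) → storage unit 4 (remaining 15 ft³)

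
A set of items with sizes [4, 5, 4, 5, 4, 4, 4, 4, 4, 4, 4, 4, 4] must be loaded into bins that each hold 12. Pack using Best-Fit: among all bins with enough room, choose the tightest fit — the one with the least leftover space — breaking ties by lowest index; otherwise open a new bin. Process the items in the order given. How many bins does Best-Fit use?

5 bins

4 → bin 1 (remaining 8)
5 → bin 1 (remaining 3)
4 → bin 2 (remaining 8)
5 → bin 2 (remaining 3)
4 → bin 3 (remaining 8)
4 → bin 3 (remaining 4)
4 → bin 3 (remaining 0)
4 → bin 4 (remaining 8)
4 → bin 4 (remaining 4)
4 → bin 4 (remaining 0)
4 → bin 5 (remaining 8)
4 → bin 5 (remaining 4)
4 → bin 5 (remaining 0)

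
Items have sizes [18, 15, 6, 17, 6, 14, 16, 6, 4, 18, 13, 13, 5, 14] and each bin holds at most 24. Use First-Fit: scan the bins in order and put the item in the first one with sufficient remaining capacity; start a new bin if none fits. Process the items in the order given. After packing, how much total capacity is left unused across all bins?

51

18 → bin 1 (remaining 6)
15 → bin 2 (remaining 9)
6 → bin 1 (remaining 0)
17 → bin 3 (remaining 7)
6 → bin 2 (remaining 3)
14 → bin 4 (remaining 10)
16 → bin 5 (remaining 8)
6 → bin 3 (remaining 1)
4 → bin 4 (remaining 6)
18 → bin 6 (remaining 6)
13 → bin 7 (remaining 11)
13 → bin 8 (remaining 11)
5 → bin 4 (remaining 1)
14 → bin 9 (remaining 10)
9 bins × 24 = 216; used 165; unused 51.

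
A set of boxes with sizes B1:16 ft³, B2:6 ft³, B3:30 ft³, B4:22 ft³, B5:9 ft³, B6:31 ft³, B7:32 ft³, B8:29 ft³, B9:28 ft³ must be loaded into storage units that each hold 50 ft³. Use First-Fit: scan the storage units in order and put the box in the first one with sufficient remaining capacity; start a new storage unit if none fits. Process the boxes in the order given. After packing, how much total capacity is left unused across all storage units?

97

storage unit 1: place B1 (16 ft³), 34 ft³ left
storage unit 1: place B2 (6 ft³), 28 ft³ left
storage unit 2: place B3 (30 ft³), 20 ft³ left
storage unit 1: place B4 (22 ft³), 6 ft³ left
storage unit 2: place B5 (9 ft³), 11 ft³ left
storage unit 3: place B6 (31 ft³), 19 ft³ left
storage unit 4: place B7 (32 ft³), 18 ft³ left
storage unit 5: place B8 (29 ft³), 21 ft³ left
storage unit 6: place B9 (28 ft³), 22 ft³ left
6 storage units × 50 ft³ = 300 ft³; used 203 ft³; unused 97 ft³.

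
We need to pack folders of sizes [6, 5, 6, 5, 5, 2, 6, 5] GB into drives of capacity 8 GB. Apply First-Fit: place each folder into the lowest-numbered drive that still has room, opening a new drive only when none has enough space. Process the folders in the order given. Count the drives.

7 drives

drive 1: place 6 GB, 2 GB left
drive 2: place 5 GB, 3 GB left
drive 3: place 6 GB, 2 GB left
drive 4: place 5 GB, 3 GB left
drive 5: place 5 GB, 3 GB left
drive 1: place 2 GB, 0 GB left
drive 6: place 6 GB, 2 GB left
drive 7: place 5 GB, 3 GB left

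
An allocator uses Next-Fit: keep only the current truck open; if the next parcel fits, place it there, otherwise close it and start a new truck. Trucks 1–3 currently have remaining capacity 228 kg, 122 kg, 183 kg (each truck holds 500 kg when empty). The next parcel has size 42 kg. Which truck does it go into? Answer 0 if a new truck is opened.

3

Next-Fit only looks at truck 3, which has 183 kg free.
42 kg fits there.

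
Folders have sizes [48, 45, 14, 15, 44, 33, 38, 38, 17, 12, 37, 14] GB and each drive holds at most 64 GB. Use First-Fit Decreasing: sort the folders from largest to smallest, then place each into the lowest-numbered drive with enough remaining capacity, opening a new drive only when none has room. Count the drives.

Sorted descending: 48, 45, 44, 38, 38, 37, 33, 17, 15, 14, 14, 12.
48 GB → drive 1 (remaining 16 GB)
45 GB → drive 2 (remaining 19 GB)
44 GB → drive 3 (remaining 20 GB)
38 GB → drive 4 (remaining 26 GB)
38 GB → drive 5 (remaining 26 GB)
37 GB → drive 6 (remaining 27 GB)
33 GB → drive 7 (remaining 31 GB)
17 GB → drive 2 (remaining 2 GB)
15 GB → drive 1 (remaining 1 GB)
14 GB → drive 3 (remaining 6 GB)
14 GB → drive 4 (remaining 12 GB)
12 GB → drive 4 (remaining 0 GB)

7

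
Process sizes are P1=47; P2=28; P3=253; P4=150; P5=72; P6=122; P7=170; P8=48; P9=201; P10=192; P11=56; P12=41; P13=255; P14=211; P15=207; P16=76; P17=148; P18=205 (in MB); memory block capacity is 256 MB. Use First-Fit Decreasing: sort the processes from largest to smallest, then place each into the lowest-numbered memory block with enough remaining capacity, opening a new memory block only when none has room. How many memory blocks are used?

Sorted descending: 255, 253, 211, 207, 205, 201, 192, 170, 150, 148, 122, 76, 72, 56, 48, 47, 41, 28.
255 MB → memory block 1 (remaining 1 MB)
253 MB → memory block 2 (remaining 3 MB)
211 MB → memory block 3 (remaining 45 MB)
207 MB → memory block 4 (remaining 49 MB)
205 MB → memory block 5 (remaining 51 MB)
201 MB → memory block 6 (remaining 55 MB)
192 MB → memory block 7 (remaining 64 MB)
170 MB → memory block 8 (remaining 86 MB)
150 MB → memory block 9 (remaining 106 MB)
148 MB → memory block 10 (remaining 108 MB)
122 MB → memory block 11 (remaining 134 MB)
76 MB → memory block 8 (remaining 10 MB)
72 MB → memory block 9 (remaining 34 MB)
56 MB → memory block 7 (remaining 8 MB)
48 MB → memory block 4 (remaining 1 MB)
47 MB → memory block 5 (remaining 4 MB)
41 MB → memory block 3 (remaining 4 MB)
28 MB → memory block 6 (remaining 27 MB)

11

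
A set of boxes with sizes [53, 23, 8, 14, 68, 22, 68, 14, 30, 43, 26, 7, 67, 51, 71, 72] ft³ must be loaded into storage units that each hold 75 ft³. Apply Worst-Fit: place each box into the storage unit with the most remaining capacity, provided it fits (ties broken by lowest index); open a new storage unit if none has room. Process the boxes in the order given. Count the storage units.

53 ft³ → storage unit 1 (remaining 22 ft³)
23 ft³ → storage unit 2 (remaining 52 ft³)
8 ft³ → storage unit 2 (remaining 44 ft³)
14 ft³ → storage unit 2 (remaining 30 ft³)
68 ft³ → storage unit 3 (remaining 7 ft³)
22 ft³ → storage unit 2 (remaining 8 ft³)
68 ft³ → storage unit 4 (remaining 7 ft³)
14 ft³ → storage unit 1 (remaining 8 ft³)
30 ft³ → storage unit 5 (remaining 45 ft³)
43 ft³ → storage unit 5 (remaining 2 ft³)
26 ft³ → storage unit 6 (remaining 49 ft³)
7 ft³ → storage unit 6 (remaining 42 ft³)
67 ft³ → storage unit 7 (remaining 8 ft³)
51 ft³ → storage unit 8 (remaining 24 ft³)
71 ft³ → storage unit 9 (remaining 4 ft³)
72 ft³ → storage unit 10 (remaining 3 ft³)
Final storage units: [53,14] [23,8,14,22] [68] [68] [30,43] [26,7] [67] [51] [71] [72].

10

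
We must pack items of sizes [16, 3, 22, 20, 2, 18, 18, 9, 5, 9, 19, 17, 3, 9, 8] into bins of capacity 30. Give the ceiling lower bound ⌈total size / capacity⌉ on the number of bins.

6 bins

Total size = 16 + 3 + 22 + 20 + 2 + 18 + 18 + 9 + 5 + 9 + 19 + 17 + 3 + 9 + 8 = 178.
⌈178 / 30⌉ = 6.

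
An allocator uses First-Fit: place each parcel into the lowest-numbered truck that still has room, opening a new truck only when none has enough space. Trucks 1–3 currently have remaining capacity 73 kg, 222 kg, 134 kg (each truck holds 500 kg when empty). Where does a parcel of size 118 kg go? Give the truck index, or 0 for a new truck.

2

Trucks with room: truck 2 (222 kg), truck 3 (134 kg).
The first with room is truck 2.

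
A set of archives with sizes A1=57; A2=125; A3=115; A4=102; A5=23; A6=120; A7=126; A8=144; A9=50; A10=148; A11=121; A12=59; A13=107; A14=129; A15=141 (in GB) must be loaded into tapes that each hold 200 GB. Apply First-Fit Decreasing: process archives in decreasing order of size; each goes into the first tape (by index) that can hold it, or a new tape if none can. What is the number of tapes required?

11

Sorted descending: 148, 144, 141, 129, 126, 125, 121, 120, 115, 107, 102, 59, 57, 50, 23.
148 GB → tape 1 (remaining 52 GB)
144 GB → tape 2 (remaining 56 GB)
141 GB → tape 3 (remaining 59 GB)
129 GB → tape 4 (remaining 71 GB)
126 GB → tape 5 (remaining 74 GB)
125 GB → tape 6 (remaining 75 GB)
121 GB → tape 7 (remaining 79 GB)
120 GB → tape 8 (remaining 80 GB)
115 GB → tape 9 (remaining 85 GB)
107 GB → tape 10 (remaining 93 GB)
102 GB → tape 11 (remaining 98 GB)
59 GB → tape 3 (remaining 0 GB)
57 GB → tape 4 (remaining 14 GB)
50 GB → tape 1 (remaining 2 GB)
23 GB → tape 2 (remaining 33 GB)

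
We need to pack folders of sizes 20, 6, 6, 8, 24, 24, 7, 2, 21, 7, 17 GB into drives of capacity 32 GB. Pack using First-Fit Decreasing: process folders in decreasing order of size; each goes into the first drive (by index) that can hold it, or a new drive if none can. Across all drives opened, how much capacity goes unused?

Sorted descending: 24, 24, 21, 20, 17, 8, 7, 7, 6, 6, 2.
Put 24 GB in drive 1; 8 GB remain.
Put 24 GB in drive 2; 8 GB remain.
Put 21 GB in drive 3; 11 GB remain.
Put 20 GB in drive 4; 12 GB remain.
Put 17 GB in drive 5; 15 GB remain.
Put 8 GB in drive 1; 0 GB remain.
Put 7 GB in drive 2; 1 GB remain.
Put 7 GB in drive 3; 4 GB remain.
Put 6 GB in drive 4; 6 GB remain.
Put 6 GB in drive 4; 0 GB remain.
Put 2 GB in drive 3; 2 GB remain.
5 drives × 32 GB = 160 GB; used 142 GB; unused 18 GB.

18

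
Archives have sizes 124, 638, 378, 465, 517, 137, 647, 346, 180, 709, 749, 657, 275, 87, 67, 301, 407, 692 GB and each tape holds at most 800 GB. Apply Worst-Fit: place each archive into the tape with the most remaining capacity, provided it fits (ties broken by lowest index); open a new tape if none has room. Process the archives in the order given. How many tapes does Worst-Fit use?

11 tapes

Put 124 GB in tape 1; 676 GB remain.
Put 638 GB in tape 1; 38 GB remain.
Put 378 GB in tape 2; 422 GB remain.
Put 465 GB in tape 3; 335 GB remain.
Put 517 GB in tape 4; 283 GB remain.
Put 137 GB in tape 2; 285 GB remain.
Put 647 GB in tape 5; 153 GB remain.
Put 346 GB in tape 6; 454 GB remain.
Put 180 GB in tape 6; 274 GB remain.
Put 709 GB in tape 7; 91 GB remain.
Put 749 GB in tape 8; 51 GB remain.
Put 657 GB in tape 9; 143 GB remain.
Put 275 GB in tape 3; 60 GB remain.
Put 87 GB in tape 2; 198 GB remain.
Put 67 GB in tape 4; 216 GB remain.
Put 301 GB in tape 10; 499 GB remain.
Put 407 GB in tape 10; 92 GB remain.
Put 692 GB in tape 11; 108 GB remain.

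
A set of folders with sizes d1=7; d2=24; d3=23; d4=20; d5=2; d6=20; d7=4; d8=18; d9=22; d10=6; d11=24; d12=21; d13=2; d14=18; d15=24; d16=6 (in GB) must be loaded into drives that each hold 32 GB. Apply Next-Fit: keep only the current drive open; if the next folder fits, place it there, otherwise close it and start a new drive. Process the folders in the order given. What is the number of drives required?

10

drive 1: place d1 (7 GB), 25 GB left
drive 1: place d2 (24 GB), 1 GB left
drive 2: place d3 (23 GB), 9 GB left
drive 3: place d4 (20 GB), 12 GB left
drive 3: place d5 (2 GB), 10 GB left
drive 4: place d6 (20 GB), 12 GB left
drive 4: place d7 (4 GB), 8 GB left
drive 5: place d8 (18 GB), 14 GB left
drive 6: place d9 (22 GB), 10 GB left
drive 6: place d10 (6 GB), 4 GB left
drive 7: place d11 (24 GB), 8 GB left
drive 8: place d12 (21 GB), 11 GB left
drive 8: place d13 (2 GB), 9 GB left
drive 9: place d14 (18 GB), 14 GB left
drive 10: place d15 (24 GB), 8 GB left
drive 10: place d16 (6 GB), 2 GB left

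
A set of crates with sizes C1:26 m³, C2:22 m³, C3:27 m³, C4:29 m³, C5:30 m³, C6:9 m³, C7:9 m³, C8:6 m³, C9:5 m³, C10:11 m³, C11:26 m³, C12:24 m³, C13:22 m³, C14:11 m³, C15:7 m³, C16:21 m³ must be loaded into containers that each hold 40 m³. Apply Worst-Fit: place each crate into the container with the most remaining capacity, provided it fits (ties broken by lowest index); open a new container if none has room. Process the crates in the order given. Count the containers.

9 containers

container 1: place C1 (26 m³), 14 m³ left
container 2: place C2 (22 m³), 18 m³ left
container 3: place C3 (27 m³), 13 m³ left
container 4: place C4 (29 m³), 11 m³ left
container 5: place C5 (30 m³), 10 m³ left
container 2: place C6 (9 m³), 9 m³ left
container 1: place C7 (9 m³), 5 m³ left
container 3: place C8 (6 m³), 7 m³ left
container 4: place C9 (5 m³), 6 m³ left
container 6: place C10 (11 m³), 29 m³ left
container 6: place C11 (26 m³), 3 m³ left
container 7: place C12 (24 m³), 16 m³ left
container 8: place C13 (22 m³), 18 m³ left
container 8: place C14 (11 m³), 7 m³ left
container 7: place C15 (7 m³), 9 m³ left
container 9: place C16 (21 m³), 19 m³ left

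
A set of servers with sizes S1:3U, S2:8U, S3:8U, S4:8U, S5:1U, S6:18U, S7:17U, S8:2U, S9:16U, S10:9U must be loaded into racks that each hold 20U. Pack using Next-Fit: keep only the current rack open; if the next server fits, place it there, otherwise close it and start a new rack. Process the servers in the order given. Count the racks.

6

rack 1: place S1 (3U), 17U left
rack 1: place S2 (8U), 9U left
rack 1: place S3 (8U), 1U left
rack 2: place S4 (8U), 12U left
rack 2: place S5 (1U), 11U left
rack 3: place S6 (18U), 2U left
rack 4: place S7 (17U), 3U left
rack 4: place S8 (2U), 1U left
rack 5: place S9 (16U), 4U left
rack 6: place S10 (9U), 11U left
Final racks: [3,8,8] [8,1] [18] [17,2] [16] [9].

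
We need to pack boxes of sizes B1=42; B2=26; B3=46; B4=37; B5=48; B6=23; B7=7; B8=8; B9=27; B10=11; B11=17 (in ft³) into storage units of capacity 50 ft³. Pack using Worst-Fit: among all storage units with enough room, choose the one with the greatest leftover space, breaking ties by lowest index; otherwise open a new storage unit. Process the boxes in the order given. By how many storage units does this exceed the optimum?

1

Worst-Fit: [42,8] [26,23] [46] [37,7] [48] [27,11] [17] → 7 storage units.
Total size 292 ft³; any packing needs at least ⌈292/50⌉ = 6 storage units.
An optimal packing achieves that bound: [48] [46] [42,8] [37,11] [27,23] [26,17,7] → 6 storage units.
Excess: 7 − 6 = 1.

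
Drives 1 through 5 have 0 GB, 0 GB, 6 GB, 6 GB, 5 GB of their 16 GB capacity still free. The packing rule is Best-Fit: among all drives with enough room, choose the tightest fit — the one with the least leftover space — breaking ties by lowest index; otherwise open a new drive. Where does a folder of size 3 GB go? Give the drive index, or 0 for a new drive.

5

Drives with room: drive 3 (6 GB), drive 4 (6 GB), drive 5 (5 GB).
Tightest fit is drive 5 with 5 GB free.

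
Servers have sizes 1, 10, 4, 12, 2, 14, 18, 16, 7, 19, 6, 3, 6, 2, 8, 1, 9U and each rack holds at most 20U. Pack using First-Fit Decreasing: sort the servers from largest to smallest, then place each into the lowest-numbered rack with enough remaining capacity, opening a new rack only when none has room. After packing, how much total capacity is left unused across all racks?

2

Sorted descending: 19, 18, 16, 14, 12, 10, 9, 8, 7, 6, 6, 4, 3, 2, 2, 1, 1.
19U → rack 1 (remaining 1U)
18U → rack 2 (remaining 2U)
16U → rack 3 (remaining 4U)
14U → rack 4 (remaining 6U)
12U → rack 5 (remaining 8U)
10U → rack 6 (remaining 10U)
9U → rack 6 (remaining 1U)
8U → rack 5 (remaining 0U)
7U → rack 7 (remaining 13U)
6U → rack 4 (remaining 0U)
6U → rack 7 (remaining 7U)
4U → rack 3 (remaining 0U)
3U → rack 7 (remaining 4U)
2U → rack 2 (remaining 0U)
2U → rack 7 (remaining 2U)
1U → rack 1 (remaining 0U)
1U → rack 6 (remaining 0U)
7 racks × 20U = 140U; used 138U; unused 2U.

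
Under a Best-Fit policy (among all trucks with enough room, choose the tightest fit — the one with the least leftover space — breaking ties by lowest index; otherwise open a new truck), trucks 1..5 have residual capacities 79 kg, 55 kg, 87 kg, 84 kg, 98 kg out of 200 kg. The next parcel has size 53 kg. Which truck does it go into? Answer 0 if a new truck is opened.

2

Trucks with room: truck 1 (79 kg), truck 2 (55 kg), truck 3 (87 kg), truck 4 (84 kg), truck 5 (98 kg).
Tightest fit is truck 2 with 55 kg free.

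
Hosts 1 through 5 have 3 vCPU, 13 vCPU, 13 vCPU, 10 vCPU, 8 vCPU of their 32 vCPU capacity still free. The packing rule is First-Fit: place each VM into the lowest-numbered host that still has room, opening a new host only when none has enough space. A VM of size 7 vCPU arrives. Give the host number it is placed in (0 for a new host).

2

Hosts with room: host 2 (13 vCPU), host 3 (13 vCPU), host 4 (10 vCPU), host 5 (8 vCPU).
The first with room is host 2.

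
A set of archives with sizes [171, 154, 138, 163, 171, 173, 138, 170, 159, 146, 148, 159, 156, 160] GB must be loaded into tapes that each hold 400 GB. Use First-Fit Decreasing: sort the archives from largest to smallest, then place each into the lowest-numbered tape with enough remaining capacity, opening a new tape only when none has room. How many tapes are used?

7 tapes

Sorted descending: 173, 171, 171, 170, 163, 160, 159, 159, 156, 154, 148, 146, 138, 138.
173 GB → tape 1 (remaining 227 GB)
171 GB → tape 1 (remaining 56 GB)
171 GB → tape 2 (remaining 229 GB)
170 GB → tape 2 (remaining 59 GB)
163 GB → tape 3 (remaining 237 GB)
160 GB → tape 3 (remaining 77 GB)
159 GB → tape 4 (remaining 241 GB)
159 GB → tape 4 (remaining 82 GB)
156 GB → tape 5 (remaining 244 GB)
154 GB → tape 5 (remaining 90 GB)
148 GB → tape 6 (remaining 252 GB)
146 GB → tape 6 (remaining 106 GB)
138 GB → tape 7 (remaining 262 GB)
138 GB → tape 7 (remaining 124 GB)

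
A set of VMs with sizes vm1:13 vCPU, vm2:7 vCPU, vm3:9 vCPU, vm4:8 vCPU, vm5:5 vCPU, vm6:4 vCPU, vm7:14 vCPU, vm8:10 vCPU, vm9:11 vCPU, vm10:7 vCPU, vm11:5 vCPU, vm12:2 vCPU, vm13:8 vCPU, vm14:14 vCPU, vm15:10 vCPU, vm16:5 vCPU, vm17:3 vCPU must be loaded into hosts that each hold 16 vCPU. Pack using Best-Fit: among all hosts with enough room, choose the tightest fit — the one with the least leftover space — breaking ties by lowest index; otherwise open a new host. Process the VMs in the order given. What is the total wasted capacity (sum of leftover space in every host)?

9

host 1: place vm1 (13 vCPU), 3 vCPU left
host 2: place vm2 (7 vCPU), 9 vCPU left
host 2: place vm3 (9 vCPU), 0 vCPU left
host 3: place vm4 (8 vCPU), 8 vCPU left
host 3: place vm5 (5 vCPU), 3 vCPU left
host 4: place vm6 (4 vCPU), 12 vCPU left
host 5: place vm7 (14 vCPU), 2 vCPU left
host 4: place vm8 (10 vCPU), 2 vCPU left
host 6: place vm9 (11 vCPU), 5 vCPU left
host 7: place vm10 (7 vCPU), 9 vCPU left
host 6: place vm11 (5 vCPU), 0 vCPU left
host 4: place vm12 (2 vCPU), 0 vCPU left
host 7: place vm13 (8 vCPU), 1 vCPU left
host 8: place vm14 (14 vCPU), 2 vCPU left
host 9: place vm15 (10 vCPU), 6 vCPU left
host 9: place vm16 (5 vCPU), 1 vCPU left
host 1: place vm17 (3 vCPU), 0 vCPU left
9 hosts × 16 vCPU = 144 vCPU; used 135 vCPU; unused 9 vCPU.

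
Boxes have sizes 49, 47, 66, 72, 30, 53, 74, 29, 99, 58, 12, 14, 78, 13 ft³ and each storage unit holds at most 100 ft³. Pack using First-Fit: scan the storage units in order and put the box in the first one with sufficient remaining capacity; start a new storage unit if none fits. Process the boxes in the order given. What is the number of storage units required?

8 storage units

storage unit 1: place 49 ft³, 51 ft³ left
storage unit 1: place 47 ft³, 4 ft³ left
storage unit 2: place 66 ft³, 34 ft³ left
storage unit 3: place 72 ft³, 28 ft³ left
storage unit 2: place 30 ft³, 4 ft³ left
storage unit 4: place 53 ft³, 47 ft³ left
storage unit 5: place 74 ft³, 26 ft³ left
storage unit 4: place 29 ft³, 18 ft³ left
storage unit 6: place 99 ft³, 1 ft³ left
storage unit 7: place 58 ft³, 42 ft³ left
storage unit 3: place 12 ft³, 16 ft³ left
storage unit 3: place 14 ft³, 2 ft³ left
storage unit 8: place 78 ft³, 22 ft³ left
storage unit 4: place 13 ft³, 5 ft³ left
Final storage units: [49,47] [66,30] [72,12,14] [53,29,13] [74] [99] [58] [78].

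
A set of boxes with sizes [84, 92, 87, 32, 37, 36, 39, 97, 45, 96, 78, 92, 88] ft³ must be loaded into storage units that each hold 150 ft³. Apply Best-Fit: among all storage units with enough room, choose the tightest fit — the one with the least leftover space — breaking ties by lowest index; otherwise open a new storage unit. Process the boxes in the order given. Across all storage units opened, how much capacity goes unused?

297

Put 84 ft³ in storage unit 1; 66 ft³ remain.
Put 92 ft³ in storage unit 2; 58 ft³ remain.
Put 87 ft³ in storage unit 3; 63 ft³ remain.
Put 32 ft³ in storage unit 2; 26 ft³ remain.
Put 37 ft³ in storage unit 3; 26 ft³ remain.
Put 36 ft³ in storage unit 1; 30 ft³ remain.
Put 39 ft³ in storage unit 4; 111 ft³ remain.
Put 97 ft³ in storage unit 4; 14 ft³ remain.
Put 45 ft³ in storage unit 5; 105 ft³ remain.
Put 96 ft³ in storage unit 5; 9 ft³ remain.
Put 78 ft³ in storage unit 6; 72 ft³ remain.
Put 92 ft³ in storage unit 7; 58 ft³ remain.
Put 88 ft³ in storage unit 8; 62 ft³ remain.
8 storage units × 150 ft³ = 1200 ft³; used 903 ft³; unused 297 ft³.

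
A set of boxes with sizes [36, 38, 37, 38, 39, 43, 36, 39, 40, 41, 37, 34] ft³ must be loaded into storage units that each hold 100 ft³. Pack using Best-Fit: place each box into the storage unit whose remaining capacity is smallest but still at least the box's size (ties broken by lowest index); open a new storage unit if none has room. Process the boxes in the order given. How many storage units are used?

6 storage units

storage unit 1: place 36 ft³, 64 ft³ left
storage unit 1: place 38 ft³, 26 ft³ left
storage unit 2: place 37 ft³, 63 ft³ left
storage unit 2: place 38 ft³, 25 ft³ left
storage unit 3: place 39 ft³, 61 ft³ left
storage unit 3: place 43 ft³, 18 ft³ left
storage unit 4: place 36 ft³, 64 ft³ left
storage unit 4: place 39 ft³, 25 ft³ left
storage unit 5: place 40 ft³, 60 ft³ left
storage unit 5: place 41 ft³, 19 ft³ left
storage unit 6: place 37 ft³, 63 ft³ left
storage unit 6: place 34 ft³, 29 ft³ left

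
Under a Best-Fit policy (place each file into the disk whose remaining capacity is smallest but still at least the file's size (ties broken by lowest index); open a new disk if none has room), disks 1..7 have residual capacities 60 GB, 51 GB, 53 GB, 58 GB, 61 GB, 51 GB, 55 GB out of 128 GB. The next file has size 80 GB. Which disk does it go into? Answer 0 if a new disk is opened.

0

No disk has ≥ 80 GB free, so a new disk is opened.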